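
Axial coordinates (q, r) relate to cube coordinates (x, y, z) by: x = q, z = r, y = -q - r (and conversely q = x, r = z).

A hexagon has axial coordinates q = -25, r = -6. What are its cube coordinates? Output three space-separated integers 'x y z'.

x = q = -25
z = r = -6
y = -x - z = -(-25) - (-6) = 31

Answer: -25 31 -6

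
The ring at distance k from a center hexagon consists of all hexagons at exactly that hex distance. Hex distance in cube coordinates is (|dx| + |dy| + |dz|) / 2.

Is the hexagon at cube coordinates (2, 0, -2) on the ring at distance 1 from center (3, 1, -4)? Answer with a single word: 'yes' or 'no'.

Answer: no

Derivation:
|px - cx| = |2 - 3| = 1
|py - cy| = |0 - 1| = 1
|pz - cz| = |-2 - (-4)| = 2
distance = (1+1+2)/2 = 4/2 = 2
radius = 1; distance != radius -> no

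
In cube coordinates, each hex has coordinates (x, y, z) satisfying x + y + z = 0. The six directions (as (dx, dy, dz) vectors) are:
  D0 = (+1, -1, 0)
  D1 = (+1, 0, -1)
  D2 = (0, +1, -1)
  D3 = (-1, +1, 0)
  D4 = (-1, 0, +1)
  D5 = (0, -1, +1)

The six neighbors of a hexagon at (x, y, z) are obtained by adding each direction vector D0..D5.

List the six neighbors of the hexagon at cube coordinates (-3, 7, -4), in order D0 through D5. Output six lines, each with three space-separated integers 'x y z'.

Center: (-3, 7, -4). Add each direction:
  D0: (-3, 7, -4) + (1, -1, 0) = (-2, 6, -4)
  D1: (-3, 7, -4) + (1, 0, -1) = (-2, 7, -5)
  D2: (-3, 7, -4) + (0, 1, -1) = (-3, 8, -5)
  D3: (-3, 7, -4) + (-1, 1, 0) = (-4, 8, -4)
  D4: (-3, 7, -4) + (-1, 0, 1) = (-4, 7, -3)
  D5: (-3, 7, -4) + (0, -1, 1) = (-3, 6, -3)

Answer: -2 6 -4
-2 7 -5
-3 8 -5
-4 8 -4
-4 7 -3
-3 6 -3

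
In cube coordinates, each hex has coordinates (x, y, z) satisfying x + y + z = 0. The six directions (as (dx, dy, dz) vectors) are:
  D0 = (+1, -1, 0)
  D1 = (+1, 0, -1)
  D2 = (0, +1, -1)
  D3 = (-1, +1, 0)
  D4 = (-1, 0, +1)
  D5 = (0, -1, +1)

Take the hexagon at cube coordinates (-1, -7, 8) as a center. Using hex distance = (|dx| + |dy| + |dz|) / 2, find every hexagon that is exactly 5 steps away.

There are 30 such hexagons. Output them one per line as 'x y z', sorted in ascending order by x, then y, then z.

Answer: -6 -7 13
-6 -6 12
-6 -5 11
-6 -4 10
-6 -3 9
-6 -2 8
-5 -8 13
-5 -2 7
-4 -9 13
-4 -2 6
-3 -10 13
-3 -2 5
-2 -11 13
-2 -2 4
-1 -12 13
-1 -2 3
0 -12 12
0 -3 3
1 -12 11
1 -4 3
2 -12 10
2 -5 3
3 -12 9
3 -6 3
4 -12 8
4 -11 7
4 -10 6
4 -9 5
4 -8 4
4 -7 3

Derivation:
Walk ring at distance 5 from (-1, -7, 8):
Start at center + D4*5 = (-6, -7, 13)
  hex 0: (-6, -7, 13)
  hex 1: (-5, -8, 13)
  hex 2: (-4, -9, 13)
  hex 3: (-3, -10, 13)
  hex 4: (-2, -11, 13)
  hex 5: (-1, -12, 13)
  hex 6: (0, -12, 12)
  hex 7: (1, -12, 11)
  hex 8: (2, -12, 10)
  hex 9: (3, -12, 9)
  hex 10: (4, -12, 8)
  hex 11: (4, -11, 7)
  hex 12: (4, -10, 6)
  hex 13: (4, -9, 5)
  hex 14: (4, -8, 4)
  hex 15: (4, -7, 3)
  hex 16: (3, -6, 3)
  hex 17: (2, -5, 3)
  hex 18: (1, -4, 3)
  hex 19: (0, -3, 3)
  hex 20: (-1, -2, 3)
  hex 21: (-2, -2, 4)
  hex 22: (-3, -2, 5)
  hex 23: (-4, -2, 6)
  hex 24: (-5, -2, 7)
  hex 25: (-6, -2, 8)
  hex 26: (-6, -3, 9)
  hex 27: (-6, -4, 10)
  hex 28: (-6, -5, 11)
  hex 29: (-6, -6, 12)
Sorted: 30 hexes.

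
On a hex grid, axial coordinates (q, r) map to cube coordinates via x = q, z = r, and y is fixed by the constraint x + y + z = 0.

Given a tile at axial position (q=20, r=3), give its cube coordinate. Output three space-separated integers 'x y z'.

x = q = 20
z = r = 3
y = -x - z = -(20) - (3) = -23

Answer: 20 -23 3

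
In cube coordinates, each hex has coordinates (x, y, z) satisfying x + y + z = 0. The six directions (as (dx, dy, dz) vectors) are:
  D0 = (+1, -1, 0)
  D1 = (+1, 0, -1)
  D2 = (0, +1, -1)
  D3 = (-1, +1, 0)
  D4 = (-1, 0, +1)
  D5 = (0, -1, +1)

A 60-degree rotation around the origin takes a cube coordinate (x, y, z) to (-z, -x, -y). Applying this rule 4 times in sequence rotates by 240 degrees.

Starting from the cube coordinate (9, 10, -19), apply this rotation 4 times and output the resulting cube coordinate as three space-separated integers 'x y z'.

Start: (9, 10, -19)
Step 1: (9, 10, -19) -> (-(-19), -(9), -(10)) = (19, -9, -10)
Step 2: (19, -9, -10) -> (-(-10), -(19), -(-9)) = (10, -19, 9)
Step 3: (10, -19, 9) -> (-(9), -(10), -(-19)) = (-9, -10, 19)
Step 4: (-9, -10, 19) -> (-(19), -(-9), -(-10)) = (-19, 9, 10)

Answer: -19 9 10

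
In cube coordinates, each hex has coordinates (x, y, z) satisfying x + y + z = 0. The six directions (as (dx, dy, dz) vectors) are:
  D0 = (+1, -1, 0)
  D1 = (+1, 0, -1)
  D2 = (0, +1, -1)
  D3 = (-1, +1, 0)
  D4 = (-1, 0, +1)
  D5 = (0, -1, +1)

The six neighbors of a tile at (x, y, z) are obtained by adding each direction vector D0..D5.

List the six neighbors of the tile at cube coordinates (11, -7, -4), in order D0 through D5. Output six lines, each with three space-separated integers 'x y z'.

Center: (11, -7, -4). Add each direction:
  D0: (11, -7, -4) + (1, -1, 0) = (12, -8, -4)
  D1: (11, -7, -4) + (1, 0, -1) = (12, -7, -5)
  D2: (11, -7, -4) + (0, 1, -1) = (11, -6, -5)
  D3: (11, -7, -4) + (-1, 1, 0) = (10, -6, -4)
  D4: (11, -7, -4) + (-1, 0, 1) = (10, -7, -3)
  D5: (11, -7, -4) + (0, -1, 1) = (11, -8, -3)

Answer: 12 -8 -4
12 -7 -5
11 -6 -5
10 -6 -4
10 -7 -3
11 -8 -3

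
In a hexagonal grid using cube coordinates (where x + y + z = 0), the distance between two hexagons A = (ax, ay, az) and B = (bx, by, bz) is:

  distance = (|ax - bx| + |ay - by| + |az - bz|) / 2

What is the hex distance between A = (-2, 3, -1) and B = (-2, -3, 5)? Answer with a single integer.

Answer: 6

Derivation:
|ax - bx| = |-2 - (-2)| = 0
|ay - by| = |3 - (-3)| = 6
|az - bz| = |-1 - 5| = 6
distance = (0 + 6 + 6) / 2 = 12 / 2 = 6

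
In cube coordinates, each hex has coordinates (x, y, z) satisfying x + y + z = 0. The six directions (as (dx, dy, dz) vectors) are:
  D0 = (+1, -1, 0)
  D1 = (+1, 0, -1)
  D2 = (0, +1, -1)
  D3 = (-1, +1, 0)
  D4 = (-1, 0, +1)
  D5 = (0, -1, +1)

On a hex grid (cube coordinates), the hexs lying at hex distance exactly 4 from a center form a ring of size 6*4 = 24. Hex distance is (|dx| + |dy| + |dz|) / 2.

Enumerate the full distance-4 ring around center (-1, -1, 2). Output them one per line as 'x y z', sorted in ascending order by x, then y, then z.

Walk ring at distance 4 from (-1, -1, 2):
Start at center + D4*4 = (-5, -1, 6)
  hex 0: (-5, -1, 6)
  hex 1: (-4, -2, 6)
  hex 2: (-3, -3, 6)
  hex 3: (-2, -4, 6)
  hex 4: (-1, -5, 6)
  hex 5: (0, -5, 5)
  hex 6: (1, -5, 4)
  hex 7: (2, -5, 3)
  hex 8: (3, -5, 2)
  hex 9: (3, -4, 1)
  hex 10: (3, -3, 0)
  hex 11: (3, -2, -1)
  hex 12: (3, -1, -2)
  hex 13: (2, 0, -2)
  hex 14: (1, 1, -2)
  hex 15: (0, 2, -2)
  hex 16: (-1, 3, -2)
  hex 17: (-2, 3, -1)
  hex 18: (-3, 3, 0)
  hex 19: (-4, 3, 1)
  hex 20: (-5, 3, 2)
  hex 21: (-5, 2, 3)
  hex 22: (-5, 1, 4)
  hex 23: (-5, 0, 5)
Sorted: 24 hexes.

Answer: -5 -1 6
-5 0 5
-5 1 4
-5 2 3
-5 3 2
-4 -2 6
-4 3 1
-3 -3 6
-3 3 0
-2 -4 6
-2 3 -1
-1 -5 6
-1 3 -2
0 -5 5
0 2 -2
1 -5 4
1 1 -2
2 -5 3
2 0 -2
3 -5 2
3 -4 1
3 -3 0
3 -2 -1
3 -1 -2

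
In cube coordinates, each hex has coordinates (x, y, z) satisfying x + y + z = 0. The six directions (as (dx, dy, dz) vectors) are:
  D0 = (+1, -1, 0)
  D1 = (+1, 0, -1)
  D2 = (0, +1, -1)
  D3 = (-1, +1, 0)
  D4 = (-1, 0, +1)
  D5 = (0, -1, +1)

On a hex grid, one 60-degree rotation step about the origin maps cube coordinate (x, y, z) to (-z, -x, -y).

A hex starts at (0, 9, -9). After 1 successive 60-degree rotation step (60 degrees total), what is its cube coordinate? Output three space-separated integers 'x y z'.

Start: (0, 9, -9)
Step 1: (0, 9, -9) -> (-(-9), -(0), -(9)) = (9, 0, -9)

Answer: 9 0 -9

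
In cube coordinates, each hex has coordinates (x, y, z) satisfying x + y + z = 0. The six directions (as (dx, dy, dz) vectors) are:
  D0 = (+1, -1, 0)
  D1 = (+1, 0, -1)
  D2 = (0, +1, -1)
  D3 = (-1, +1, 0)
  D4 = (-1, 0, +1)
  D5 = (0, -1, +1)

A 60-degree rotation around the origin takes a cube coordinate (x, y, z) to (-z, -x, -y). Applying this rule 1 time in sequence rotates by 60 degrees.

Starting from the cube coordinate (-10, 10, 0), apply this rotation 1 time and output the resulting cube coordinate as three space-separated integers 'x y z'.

Answer: 0 10 -10

Derivation:
Start: (-10, 10, 0)
Step 1: (-10, 10, 0) -> (-(0), -(-10), -(10)) = (0, 10, -10)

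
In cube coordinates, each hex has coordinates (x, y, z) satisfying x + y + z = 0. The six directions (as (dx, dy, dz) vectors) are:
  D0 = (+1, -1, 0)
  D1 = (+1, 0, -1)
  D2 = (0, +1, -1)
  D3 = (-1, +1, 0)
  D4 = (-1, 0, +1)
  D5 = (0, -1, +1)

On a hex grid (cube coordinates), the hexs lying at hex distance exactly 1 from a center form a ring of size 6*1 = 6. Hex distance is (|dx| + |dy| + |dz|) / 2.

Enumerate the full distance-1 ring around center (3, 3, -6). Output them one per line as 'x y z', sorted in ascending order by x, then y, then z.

Answer: 2 3 -5
2 4 -6
3 2 -5
3 4 -7
4 2 -6
4 3 -7

Derivation:
Walk ring at distance 1 from (3, 3, -6):
Start at center + D4*1 = (2, 3, -5)
  hex 0: (2, 3, -5)
  hex 1: (3, 2, -5)
  hex 2: (4, 2, -6)
  hex 3: (4, 3, -7)
  hex 4: (3, 4, -7)
  hex 5: (2, 4, -6)
Sorted: 6 hexes.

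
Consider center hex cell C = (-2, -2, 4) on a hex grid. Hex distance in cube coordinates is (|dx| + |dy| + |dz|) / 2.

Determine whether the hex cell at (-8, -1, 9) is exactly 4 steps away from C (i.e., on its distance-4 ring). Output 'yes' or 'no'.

Answer: no

Derivation:
|px - cx| = |-8 - (-2)| = 6
|py - cy| = |-1 - (-2)| = 1
|pz - cz| = |9 - 4| = 5
distance = (6+1+5)/2 = 12/2 = 6
radius = 4; distance != radius -> no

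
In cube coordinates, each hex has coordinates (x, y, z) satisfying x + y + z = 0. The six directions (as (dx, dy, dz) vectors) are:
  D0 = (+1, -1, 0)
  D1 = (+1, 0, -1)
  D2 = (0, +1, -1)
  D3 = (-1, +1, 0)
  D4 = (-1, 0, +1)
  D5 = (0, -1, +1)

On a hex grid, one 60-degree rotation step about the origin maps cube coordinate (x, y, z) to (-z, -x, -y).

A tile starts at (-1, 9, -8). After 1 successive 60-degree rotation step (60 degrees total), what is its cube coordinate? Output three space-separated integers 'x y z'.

Answer: 8 1 -9

Derivation:
Start: (-1, 9, -8)
Step 1: (-1, 9, -8) -> (-(-8), -(-1), -(9)) = (8, 1, -9)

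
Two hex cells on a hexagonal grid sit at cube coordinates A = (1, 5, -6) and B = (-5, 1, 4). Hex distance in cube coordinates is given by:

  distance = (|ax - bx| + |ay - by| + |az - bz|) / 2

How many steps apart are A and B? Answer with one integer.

Answer: 10

Derivation:
|ax - bx| = |1 - (-5)| = 6
|ay - by| = |5 - 1| = 4
|az - bz| = |-6 - 4| = 10
distance = (6 + 4 + 10) / 2 = 20 / 2 = 10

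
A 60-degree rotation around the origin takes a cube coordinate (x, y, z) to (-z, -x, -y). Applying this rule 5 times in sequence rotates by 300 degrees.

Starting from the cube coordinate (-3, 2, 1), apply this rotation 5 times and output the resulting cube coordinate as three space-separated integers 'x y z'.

Start: (-3, 2, 1)
Step 1: (-3, 2, 1) -> (-(1), -(-3), -(2)) = (-1, 3, -2)
Step 2: (-1, 3, -2) -> (-(-2), -(-1), -(3)) = (2, 1, -3)
Step 3: (2, 1, -3) -> (-(-3), -(2), -(1)) = (3, -2, -1)
Step 4: (3, -2, -1) -> (-(-1), -(3), -(-2)) = (1, -3, 2)
Step 5: (1, -3, 2) -> (-(2), -(1), -(-3)) = (-2, -1, 3)

Answer: -2 -1 3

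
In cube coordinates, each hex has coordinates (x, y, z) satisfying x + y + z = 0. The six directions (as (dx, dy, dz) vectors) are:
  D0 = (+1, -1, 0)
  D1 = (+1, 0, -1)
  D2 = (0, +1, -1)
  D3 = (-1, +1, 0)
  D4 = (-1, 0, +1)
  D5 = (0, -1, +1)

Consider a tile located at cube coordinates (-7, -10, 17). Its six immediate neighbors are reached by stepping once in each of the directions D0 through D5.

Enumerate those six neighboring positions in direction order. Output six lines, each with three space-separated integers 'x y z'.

Answer: -6 -11 17
-6 -10 16
-7 -9 16
-8 -9 17
-8 -10 18
-7 -11 18

Derivation:
Center: (-7, -10, 17). Add each direction:
  D0: (-7, -10, 17) + (1, -1, 0) = (-6, -11, 17)
  D1: (-7, -10, 17) + (1, 0, -1) = (-6, -10, 16)
  D2: (-7, -10, 17) + (0, 1, -1) = (-7, -9, 16)
  D3: (-7, -10, 17) + (-1, 1, 0) = (-8, -9, 17)
  D4: (-7, -10, 17) + (-1, 0, 1) = (-8, -10, 18)
  D5: (-7, -10, 17) + (0, -1, 1) = (-7, -11, 18)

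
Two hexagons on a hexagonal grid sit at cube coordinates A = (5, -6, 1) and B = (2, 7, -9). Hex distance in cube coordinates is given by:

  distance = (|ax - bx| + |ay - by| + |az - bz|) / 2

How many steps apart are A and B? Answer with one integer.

|ax - bx| = |5 - 2| = 3
|ay - by| = |-6 - 7| = 13
|az - bz| = |1 - (-9)| = 10
distance = (3 + 13 + 10) / 2 = 26 / 2 = 13

Answer: 13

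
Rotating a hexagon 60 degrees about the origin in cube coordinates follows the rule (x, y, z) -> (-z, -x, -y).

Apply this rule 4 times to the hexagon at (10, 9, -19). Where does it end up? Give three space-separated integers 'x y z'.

Start: (10, 9, -19)
Step 1: (10, 9, -19) -> (-(-19), -(10), -(9)) = (19, -10, -9)
Step 2: (19, -10, -9) -> (-(-9), -(19), -(-10)) = (9, -19, 10)
Step 3: (9, -19, 10) -> (-(10), -(9), -(-19)) = (-10, -9, 19)
Step 4: (-10, -9, 19) -> (-(19), -(-10), -(-9)) = (-19, 10, 9)

Answer: -19 10 9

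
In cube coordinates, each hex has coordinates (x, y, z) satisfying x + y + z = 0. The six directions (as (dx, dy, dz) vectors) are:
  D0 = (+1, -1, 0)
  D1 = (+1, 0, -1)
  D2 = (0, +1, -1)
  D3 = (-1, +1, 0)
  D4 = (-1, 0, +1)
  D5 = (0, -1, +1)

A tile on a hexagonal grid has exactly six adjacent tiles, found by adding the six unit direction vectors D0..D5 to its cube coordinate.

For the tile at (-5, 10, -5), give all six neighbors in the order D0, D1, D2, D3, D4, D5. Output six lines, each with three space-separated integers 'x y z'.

Center: (-5, 10, -5). Add each direction:
  D0: (-5, 10, -5) + (1, -1, 0) = (-4, 9, -5)
  D1: (-5, 10, -5) + (1, 0, -1) = (-4, 10, -6)
  D2: (-5, 10, -5) + (0, 1, -1) = (-5, 11, -6)
  D3: (-5, 10, -5) + (-1, 1, 0) = (-6, 11, -5)
  D4: (-5, 10, -5) + (-1, 0, 1) = (-6, 10, -4)
  D5: (-5, 10, -5) + (0, -1, 1) = (-5, 9, -4)

Answer: -4 9 -5
-4 10 -6
-5 11 -6
-6 11 -5
-6 10 -4
-5 9 -4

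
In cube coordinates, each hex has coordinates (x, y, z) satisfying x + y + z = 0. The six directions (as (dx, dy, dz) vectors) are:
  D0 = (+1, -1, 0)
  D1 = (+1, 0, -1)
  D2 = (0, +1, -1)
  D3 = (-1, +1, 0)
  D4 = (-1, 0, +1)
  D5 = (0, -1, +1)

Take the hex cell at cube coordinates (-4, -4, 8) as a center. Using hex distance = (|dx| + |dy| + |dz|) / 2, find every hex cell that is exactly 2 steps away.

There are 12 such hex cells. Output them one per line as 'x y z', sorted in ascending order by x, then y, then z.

Answer: -6 -4 10
-6 -3 9
-6 -2 8
-5 -5 10
-5 -2 7
-4 -6 10
-4 -2 6
-3 -6 9
-3 -3 6
-2 -6 8
-2 -5 7
-2 -4 6

Derivation:
Walk ring at distance 2 from (-4, -4, 8):
Start at center + D4*2 = (-6, -4, 10)
  hex 0: (-6, -4, 10)
  hex 1: (-5, -5, 10)
  hex 2: (-4, -6, 10)
  hex 3: (-3, -6, 9)
  hex 4: (-2, -6, 8)
  hex 5: (-2, -5, 7)
  hex 6: (-2, -4, 6)
  hex 7: (-3, -3, 6)
  hex 8: (-4, -2, 6)
  hex 9: (-5, -2, 7)
  hex 10: (-6, -2, 8)
  hex 11: (-6, -3, 9)
Sorted: 12 hexes.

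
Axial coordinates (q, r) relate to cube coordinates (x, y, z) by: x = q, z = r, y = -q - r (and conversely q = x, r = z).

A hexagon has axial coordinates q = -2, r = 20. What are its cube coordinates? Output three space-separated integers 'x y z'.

x = q = -2
z = r = 20
y = -x - z = -(-2) - (20) = -18

Answer: -2 -18 20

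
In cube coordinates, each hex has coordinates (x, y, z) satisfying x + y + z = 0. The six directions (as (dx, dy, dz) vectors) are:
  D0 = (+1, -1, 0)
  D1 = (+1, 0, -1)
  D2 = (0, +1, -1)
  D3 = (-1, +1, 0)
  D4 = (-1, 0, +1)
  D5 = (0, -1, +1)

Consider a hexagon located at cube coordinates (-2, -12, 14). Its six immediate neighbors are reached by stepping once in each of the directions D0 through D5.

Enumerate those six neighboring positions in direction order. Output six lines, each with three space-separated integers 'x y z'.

Center: (-2, -12, 14). Add each direction:
  D0: (-2, -12, 14) + (1, -1, 0) = (-1, -13, 14)
  D1: (-2, -12, 14) + (1, 0, -1) = (-1, -12, 13)
  D2: (-2, -12, 14) + (0, 1, -1) = (-2, -11, 13)
  D3: (-2, -12, 14) + (-1, 1, 0) = (-3, -11, 14)
  D4: (-2, -12, 14) + (-1, 0, 1) = (-3, -12, 15)
  D5: (-2, -12, 14) + (0, -1, 1) = (-2, -13, 15)

Answer: -1 -13 14
-1 -12 13
-2 -11 13
-3 -11 14
-3 -12 15
-2 -13 15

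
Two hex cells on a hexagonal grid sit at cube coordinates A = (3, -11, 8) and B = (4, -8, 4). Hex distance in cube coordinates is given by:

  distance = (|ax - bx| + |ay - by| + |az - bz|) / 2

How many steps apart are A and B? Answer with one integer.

|ax - bx| = |3 - 4| = 1
|ay - by| = |-11 - (-8)| = 3
|az - bz| = |8 - 4| = 4
distance = (1 + 3 + 4) / 2 = 8 / 2 = 4

Answer: 4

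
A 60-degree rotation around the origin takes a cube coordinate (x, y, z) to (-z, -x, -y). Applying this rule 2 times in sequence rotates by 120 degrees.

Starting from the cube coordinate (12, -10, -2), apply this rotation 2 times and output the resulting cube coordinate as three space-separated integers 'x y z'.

Start: (12, -10, -2)
Step 1: (12, -10, -2) -> (-(-2), -(12), -(-10)) = (2, -12, 10)
Step 2: (2, -12, 10) -> (-(10), -(2), -(-12)) = (-10, -2, 12)

Answer: -10 -2 12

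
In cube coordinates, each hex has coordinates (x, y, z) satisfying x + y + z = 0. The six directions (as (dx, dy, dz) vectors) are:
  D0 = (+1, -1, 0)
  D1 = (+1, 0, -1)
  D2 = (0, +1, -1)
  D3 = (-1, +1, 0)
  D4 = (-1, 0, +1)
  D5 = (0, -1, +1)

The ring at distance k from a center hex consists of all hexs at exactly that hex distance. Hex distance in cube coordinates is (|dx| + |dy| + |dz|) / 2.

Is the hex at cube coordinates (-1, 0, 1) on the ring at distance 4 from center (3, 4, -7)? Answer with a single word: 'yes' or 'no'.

Answer: no

Derivation:
|px - cx| = |-1 - 3| = 4
|py - cy| = |0 - 4| = 4
|pz - cz| = |1 - (-7)| = 8
distance = (4+4+8)/2 = 16/2 = 8
radius = 4; distance != radius -> no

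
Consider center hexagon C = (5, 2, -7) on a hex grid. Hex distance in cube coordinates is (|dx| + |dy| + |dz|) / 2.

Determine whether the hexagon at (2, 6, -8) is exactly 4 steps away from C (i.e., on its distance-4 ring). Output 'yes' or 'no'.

Answer: yes

Derivation:
|px - cx| = |2 - 5| = 3
|py - cy| = |6 - 2| = 4
|pz - cz| = |-8 - (-7)| = 1
distance = (3+4+1)/2 = 8/2 = 4
radius = 4; distance == radius -> yes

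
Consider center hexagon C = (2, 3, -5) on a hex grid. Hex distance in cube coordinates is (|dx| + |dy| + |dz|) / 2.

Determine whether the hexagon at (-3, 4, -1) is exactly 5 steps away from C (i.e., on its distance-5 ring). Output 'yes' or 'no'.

|px - cx| = |-3 - 2| = 5
|py - cy| = |4 - 3| = 1
|pz - cz| = |-1 - (-5)| = 4
distance = (5+1+4)/2 = 10/2 = 5
radius = 5; distance == radius -> yes

Answer: yes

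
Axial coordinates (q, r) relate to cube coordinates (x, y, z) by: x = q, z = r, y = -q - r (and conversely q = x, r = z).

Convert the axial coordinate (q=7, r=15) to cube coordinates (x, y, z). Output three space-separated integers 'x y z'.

x = q = 7
z = r = 15
y = -x - z = -(7) - (15) = -22

Answer: 7 -22 15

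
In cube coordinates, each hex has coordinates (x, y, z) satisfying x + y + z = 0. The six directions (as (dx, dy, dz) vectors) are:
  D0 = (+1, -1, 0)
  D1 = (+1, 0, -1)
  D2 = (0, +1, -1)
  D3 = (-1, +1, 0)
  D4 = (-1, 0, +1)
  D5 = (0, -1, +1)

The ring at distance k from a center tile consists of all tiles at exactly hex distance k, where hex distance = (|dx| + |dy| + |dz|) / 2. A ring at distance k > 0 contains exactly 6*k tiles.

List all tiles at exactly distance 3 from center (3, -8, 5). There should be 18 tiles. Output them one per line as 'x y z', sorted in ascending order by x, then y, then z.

Answer: 0 -8 8
0 -7 7
0 -6 6
0 -5 5
1 -9 8
1 -5 4
2 -10 8
2 -5 3
3 -11 8
3 -5 2
4 -11 7
4 -6 2
5 -11 6
5 -7 2
6 -11 5
6 -10 4
6 -9 3
6 -8 2

Derivation:
Walk ring at distance 3 from (3, -8, 5):
Start at center + D4*3 = (0, -8, 8)
  hex 0: (0, -8, 8)
  hex 1: (1, -9, 8)
  hex 2: (2, -10, 8)
  hex 3: (3, -11, 8)
  hex 4: (4, -11, 7)
  hex 5: (5, -11, 6)
  hex 6: (6, -11, 5)
  hex 7: (6, -10, 4)
  hex 8: (6, -9, 3)
  hex 9: (6, -8, 2)
  hex 10: (5, -7, 2)
  hex 11: (4, -6, 2)
  hex 12: (3, -5, 2)
  hex 13: (2, -5, 3)
  hex 14: (1, -5, 4)
  hex 15: (0, -5, 5)
  hex 16: (0, -6, 6)
  hex 17: (0, -7, 7)
Sorted: 18 hexes.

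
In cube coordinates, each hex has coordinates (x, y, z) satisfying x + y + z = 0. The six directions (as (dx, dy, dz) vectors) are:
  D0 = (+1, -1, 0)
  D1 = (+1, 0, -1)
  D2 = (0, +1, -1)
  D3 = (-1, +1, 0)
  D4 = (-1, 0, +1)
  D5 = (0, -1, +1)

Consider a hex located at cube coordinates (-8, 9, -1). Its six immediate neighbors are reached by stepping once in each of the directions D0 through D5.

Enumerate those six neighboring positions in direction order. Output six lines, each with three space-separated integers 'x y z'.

Answer: -7 8 -1
-7 9 -2
-8 10 -2
-9 10 -1
-9 9 0
-8 8 0

Derivation:
Center: (-8, 9, -1). Add each direction:
  D0: (-8, 9, -1) + (1, -1, 0) = (-7, 8, -1)
  D1: (-8, 9, -1) + (1, 0, -1) = (-7, 9, -2)
  D2: (-8, 9, -1) + (0, 1, -1) = (-8, 10, -2)
  D3: (-8, 9, -1) + (-1, 1, 0) = (-9, 10, -1)
  D4: (-8, 9, -1) + (-1, 0, 1) = (-9, 9, 0)
  D5: (-8, 9, -1) + (0, -1, 1) = (-8, 8, 0)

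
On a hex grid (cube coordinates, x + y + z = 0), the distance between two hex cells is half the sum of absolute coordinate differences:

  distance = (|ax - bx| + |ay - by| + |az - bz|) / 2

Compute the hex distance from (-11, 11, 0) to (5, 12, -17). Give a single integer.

|ax - bx| = |-11 - 5| = 16
|ay - by| = |11 - 12| = 1
|az - bz| = |0 - (-17)| = 17
distance = (16 + 1 + 17) / 2 = 34 / 2 = 17

Answer: 17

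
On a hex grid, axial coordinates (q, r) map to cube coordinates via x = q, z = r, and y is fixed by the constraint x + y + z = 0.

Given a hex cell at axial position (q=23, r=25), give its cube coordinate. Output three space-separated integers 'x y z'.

x = q = 23
z = r = 25
y = -x - z = -(23) - (25) = -48

Answer: 23 -48 25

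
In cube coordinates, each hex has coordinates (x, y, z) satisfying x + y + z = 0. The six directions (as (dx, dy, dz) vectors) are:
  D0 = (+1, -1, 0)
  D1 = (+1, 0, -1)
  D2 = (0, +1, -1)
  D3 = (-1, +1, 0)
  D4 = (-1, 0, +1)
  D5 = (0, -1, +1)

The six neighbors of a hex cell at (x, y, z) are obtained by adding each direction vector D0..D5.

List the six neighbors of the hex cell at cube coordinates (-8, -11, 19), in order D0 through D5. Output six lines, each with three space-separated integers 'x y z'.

Center: (-8, -11, 19). Add each direction:
  D0: (-8, -11, 19) + (1, -1, 0) = (-7, -12, 19)
  D1: (-8, -11, 19) + (1, 0, -1) = (-7, -11, 18)
  D2: (-8, -11, 19) + (0, 1, -1) = (-8, -10, 18)
  D3: (-8, -11, 19) + (-1, 1, 0) = (-9, -10, 19)
  D4: (-8, -11, 19) + (-1, 0, 1) = (-9, -11, 20)
  D5: (-8, -11, 19) + (0, -1, 1) = (-8, -12, 20)

Answer: -7 -12 19
-7 -11 18
-8 -10 18
-9 -10 19
-9 -11 20
-8 -12 20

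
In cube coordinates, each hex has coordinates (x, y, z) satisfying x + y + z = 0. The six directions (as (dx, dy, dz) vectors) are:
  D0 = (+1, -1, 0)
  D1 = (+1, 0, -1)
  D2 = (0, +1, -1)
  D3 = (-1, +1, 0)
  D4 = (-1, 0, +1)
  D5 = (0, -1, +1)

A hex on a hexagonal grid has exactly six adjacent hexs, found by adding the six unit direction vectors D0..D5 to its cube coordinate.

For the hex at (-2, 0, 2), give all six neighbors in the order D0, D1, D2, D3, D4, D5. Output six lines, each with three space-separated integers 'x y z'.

Center: (-2, 0, 2). Add each direction:
  D0: (-2, 0, 2) + (1, -1, 0) = (-1, -1, 2)
  D1: (-2, 0, 2) + (1, 0, -1) = (-1, 0, 1)
  D2: (-2, 0, 2) + (0, 1, -1) = (-2, 1, 1)
  D3: (-2, 0, 2) + (-1, 1, 0) = (-3, 1, 2)
  D4: (-2, 0, 2) + (-1, 0, 1) = (-3, 0, 3)
  D5: (-2, 0, 2) + (0, -1, 1) = (-2, -1, 3)

Answer: -1 -1 2
-1 0 1
-2 1 1
-3 1 2
-3 0 3
-2 -1 3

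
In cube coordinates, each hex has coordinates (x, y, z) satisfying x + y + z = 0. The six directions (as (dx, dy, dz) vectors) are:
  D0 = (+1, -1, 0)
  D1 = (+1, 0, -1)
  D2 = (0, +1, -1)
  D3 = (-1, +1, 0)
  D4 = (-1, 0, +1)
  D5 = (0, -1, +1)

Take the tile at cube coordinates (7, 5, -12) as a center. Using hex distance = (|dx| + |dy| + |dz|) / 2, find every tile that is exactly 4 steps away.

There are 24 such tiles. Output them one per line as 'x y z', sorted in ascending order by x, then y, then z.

Answer: 3 5 -8
3 6 -9
3 7 -10
3 8 -11
3 9 -12
4 4 -8
4 9 -13
5 3 -8
5 9 -14
6 2 -8
6 9 -15
7 1 -8
7 9 -16
8 1 -9
8 8 -16
9 1 -10
9 7 -16
10 1 -11
10 6 -16
11 1 -12
11 2 -13
11 3 -14
11 4 -15
11 5 -16

Derivation:
Walk ring at distance 4 from (7, 5, -12):
Start at center + D4*4 = (3, 5, -8)
  hex 0: (3, 5, -8)
  hex 1: (4, 4, -8)
  hex 2: (5, 3, -8)
  hex 3: (6, 2, -8)
  hex 4: (7, 1, -8)
  hex 5: (8, 1, -9)
  hex 6: (9, 1, -10)
  hex 7: (10, 1, -11)
  hex 8: (11, 1, -12)
  hex 9: (11, 2, -13)
  hex 10: (11, 3, -14)
  hex 11: (11, 4, -15)
  hex 12: (11, 5, -16)
  hex 13: (10, 6, -16)
  hex 14: (9, 7, -16)
  hex 15: (8, 8, -16)
  hex 16: (7, 9, -16)
  hex 17: (6, 9, -15)
  hex 18: (5, 9, -14)
  hex 19: (4, 9, -13)
  hex 20: (3, 9, -12)
  hex 21: (3, 8, -11)
  hex 22: (3, 7, -10)
  hex 23: (3, 6, -9)
Sorted: 24 hexes.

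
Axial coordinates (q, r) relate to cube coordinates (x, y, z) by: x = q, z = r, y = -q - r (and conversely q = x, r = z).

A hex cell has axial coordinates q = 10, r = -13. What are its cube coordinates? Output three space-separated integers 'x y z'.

x = q = 10
z = r = -13
y = -x - z = -(10) - (-13) = 3

Answer: 10 3 -13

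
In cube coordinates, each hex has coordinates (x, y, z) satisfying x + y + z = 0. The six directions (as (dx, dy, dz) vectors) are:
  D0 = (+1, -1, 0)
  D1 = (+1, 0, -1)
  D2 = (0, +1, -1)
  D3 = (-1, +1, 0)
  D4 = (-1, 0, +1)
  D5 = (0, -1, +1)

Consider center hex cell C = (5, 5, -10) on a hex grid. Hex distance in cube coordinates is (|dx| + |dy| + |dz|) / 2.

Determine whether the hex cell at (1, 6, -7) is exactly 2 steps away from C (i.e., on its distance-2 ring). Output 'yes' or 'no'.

|px - cx| = |1 - 5| = 4
|py - cy| = |6 - 5| = 1
|pz - cz| = |-7 - (-10)| = 3
distance = (4+1+3)/2 = 8/2 = 4
radius = 2; distance != radius -> no

Answer: no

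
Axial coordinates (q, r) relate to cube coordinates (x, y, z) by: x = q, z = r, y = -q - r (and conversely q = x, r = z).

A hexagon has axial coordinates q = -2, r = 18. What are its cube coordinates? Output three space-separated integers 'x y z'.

Answer: -2 -16 18

Derivation:
x = q = -2
z = r = 18
y = -x - z = -(-2) - (18) = -16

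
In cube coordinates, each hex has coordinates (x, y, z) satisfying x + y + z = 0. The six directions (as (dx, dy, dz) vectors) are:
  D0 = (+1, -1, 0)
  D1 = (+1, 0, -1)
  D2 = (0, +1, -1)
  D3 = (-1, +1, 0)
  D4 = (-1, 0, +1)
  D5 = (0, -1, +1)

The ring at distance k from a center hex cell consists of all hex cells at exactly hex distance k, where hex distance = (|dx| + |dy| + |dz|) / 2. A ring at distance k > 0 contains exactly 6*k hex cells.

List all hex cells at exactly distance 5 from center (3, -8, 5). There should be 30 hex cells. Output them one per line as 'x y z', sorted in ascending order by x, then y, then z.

Walk ring at distance 5 from (3, -8, 5):
Start at center + D4*5 = (-2, -8, 10)
  hex 0: (-2, -8, 10)
  hex 1: (-1, -9, 10)
  hex 2: (0, -10, 10)
  hex 3: (1, -11, 10)
  hex 4: (2, -12, 10)
  hex 5: (3, -13, 10)
  hex 6: (4, -13, 9)
  hex 7: (5, -13, 8)
  hex 8: (6, -13, 7)
  hex 9: (7, -13, 6)
  hex 10: (8, -13, 5)
  hex 11: (8, -12, 4)
  hex 12: (8, -11, 3)
  hex 13: (8, -10, 2)
  hex 14: (8, -9, 1)
  hex 15: (8, -8, 0)
  hex 16: (7, -7, 0)
  hex 17: (6, -6, 0)
  hex 18: (5, -5, 0)
  hex 19: (4, -4, 0)
  hex 20: (3, -3, 0)
  hex 21: (2, -3, 1)
  hex 22: (1, -3, 2)
  hex 23: (0, -3, 3)
  hex 24: (-1, -3, 4)
  hex 25: (-2, -3, 5)
  hex 26: (-2, -4, 6)
  hex 27: (-2, -5, 7)
  hex 28: (-2, -6, 8)
  hex 29: (-2, -7, 9)
Sorted: 30 hexes.

Answer: -2 -8 10
-2 -7 9
-2 -6 8
-2 -5 7
-2 -4 6
-2 -3 5
-1 -9 10
-1 -3 4
0 -10 10
0 -3 3
1 -11 10
1 -3 2
2 -12 10
2 -3 1
3 -13 10
3 -3 0
4 -13 9
4 -4 0
5 -13 8
5 -5 0
6 -13 7
6 -6 0
7 -13 6
7 -7 0
8 -13 5
8 -12 4
8 -11 3
8 -10 2
8 -9 1
8 -8 0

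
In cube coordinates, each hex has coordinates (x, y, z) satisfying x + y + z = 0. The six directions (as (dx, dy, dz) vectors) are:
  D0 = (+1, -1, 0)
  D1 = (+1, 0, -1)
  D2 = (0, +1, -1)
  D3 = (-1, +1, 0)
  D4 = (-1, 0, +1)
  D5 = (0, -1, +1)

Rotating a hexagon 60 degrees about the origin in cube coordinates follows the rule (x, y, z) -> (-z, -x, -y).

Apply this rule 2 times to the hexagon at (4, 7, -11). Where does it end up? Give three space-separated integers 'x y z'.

Answer: 7 -11 4

Derivation:
Start: (4, 7, -11)
Step 1: (4, 7, -11) -> (-(-11), -(4), -(7)) = (11, -4, -7)
Step 2: (11, -4, -7) -> (-(-7), -(11), -(-4)) = (7, -11, 4)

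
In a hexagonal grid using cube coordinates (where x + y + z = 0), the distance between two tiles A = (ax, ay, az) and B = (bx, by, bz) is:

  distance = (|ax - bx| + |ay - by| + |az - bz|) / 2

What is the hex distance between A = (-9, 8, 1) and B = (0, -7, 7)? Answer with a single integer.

Answer: 15

Derivation:
|ax - bx| = |-9 - 0| = 9
|ay - by| = |8 - (-7)| = 15
|az - bz| = |1 - 7| = 6
distance = (9 + 15 + 6) / 2 = 30 / 2 = 15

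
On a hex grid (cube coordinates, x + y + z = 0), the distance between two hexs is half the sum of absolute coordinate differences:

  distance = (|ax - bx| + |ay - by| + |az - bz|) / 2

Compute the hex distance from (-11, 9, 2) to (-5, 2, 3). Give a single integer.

|ax - bx| = |-11 - (-5)| = 6
|ay - by| = |9 - 2| = 7
|az - bz| = |2 - 3| = 1
distance = (6 + 7 + 1) / 2 = 14 / 2 = 7

Answer: 7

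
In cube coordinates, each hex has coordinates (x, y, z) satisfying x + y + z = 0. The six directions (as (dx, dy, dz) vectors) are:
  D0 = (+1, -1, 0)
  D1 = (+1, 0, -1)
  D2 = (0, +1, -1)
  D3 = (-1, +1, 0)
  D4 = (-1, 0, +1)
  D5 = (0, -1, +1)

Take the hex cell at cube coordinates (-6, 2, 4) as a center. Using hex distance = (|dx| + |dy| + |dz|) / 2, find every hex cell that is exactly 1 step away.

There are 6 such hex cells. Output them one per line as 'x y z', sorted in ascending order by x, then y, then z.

Walk ring at distance 1 from (-6, 2, 4):
Start at center + D4*1 = (-7, 2, 5)
  hex 0: (-7, 2, 5)
  hex 1: (-6, 1, 5)
  hex 2: (-5, 1, 4)
  hex 3: (-5, 2, 3)
  hex 4: (-6, 3, 3)
  hex 5: (-7, 3, 4)
Sorted: 6 hexes.

Answer: -7 2 5
-7 3 4
-6 1 5
-6 3 3
-5 1 4
-5 2 3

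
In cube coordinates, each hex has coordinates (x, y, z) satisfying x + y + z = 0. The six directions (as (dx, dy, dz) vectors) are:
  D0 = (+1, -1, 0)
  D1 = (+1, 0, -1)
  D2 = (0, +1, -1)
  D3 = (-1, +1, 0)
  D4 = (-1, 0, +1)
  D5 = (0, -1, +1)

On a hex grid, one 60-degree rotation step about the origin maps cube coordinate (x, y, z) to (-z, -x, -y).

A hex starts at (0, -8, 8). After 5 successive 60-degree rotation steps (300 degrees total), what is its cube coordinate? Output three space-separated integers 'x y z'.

Start: (0, -8, 8)
Step 1: (0, -8, 8) -> (-(8), -(0), -(-8)) = (-8, 0, 8)
Step 2: (-8, 0, 8) -> (-(8), -(-8), -(0)) = (-8, 8, 0)
Step 3: (-8, 8, 0) -> (-(0), -(-8), -(8)) = (0, 8, -8)
Step 4: (0, 8, -8) -> (-(-8), -(0), -(8)) = (8, 0, -8)
Step 5: (8, 0, -8) -> (-(-8), -(8), -(0)) = (8, -8, 0)

Answer: 8 -8 0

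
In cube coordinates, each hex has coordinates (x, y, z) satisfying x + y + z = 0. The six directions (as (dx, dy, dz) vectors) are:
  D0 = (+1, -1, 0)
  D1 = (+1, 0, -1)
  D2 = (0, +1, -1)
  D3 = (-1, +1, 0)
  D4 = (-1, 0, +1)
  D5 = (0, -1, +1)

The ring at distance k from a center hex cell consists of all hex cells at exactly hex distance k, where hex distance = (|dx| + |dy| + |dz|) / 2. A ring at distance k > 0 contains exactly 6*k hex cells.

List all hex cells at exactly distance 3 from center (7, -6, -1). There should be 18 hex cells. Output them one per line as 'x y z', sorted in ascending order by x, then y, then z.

Walk ring at distance 3 from (7, -6, -1):
Start at center + D4*3 = (4, -6, 2)
  hex 0: (4, -6, 2)
  hex 1: (5, -7, 2)
  hex 2: (6, -8, 2)
  hex 3: (7, -9, 2)
  hex 4: (8, -9, 1)
  hex 5: (9, -9, 0)
  hex 6: (10, -9, -1)
  hex 7: (10, -8, -2)
  hex 8: (10, -7, -3)
  hex 9: (10, -6, -4)
  hex 10: (9, -5, -4)
  hex 11: (8, -4, -4)
  hex 12: (7, -3, -4)
  hex 13: (6, -3, -3)
  hex 14: (5, -3, -2)
  hex 15: (4, -3, -1)
  hex 16: (4, -4, 0)
  hex 17: (4, -5, 1)
Sorted: 18 hexes.

Answer: 4 -6 2
4 -5 1
4 -4 0
4 -3 -1
5 -7 2
5 -3 -2
6 -8 2
6 -3 -3
7 -9 2
7 -3 -4
8 -9 1
8 -4 -4
9 -9 0
9 -5 -4
10 -9 -1
10 -8 -2
10 -7 -3
10 -6 -4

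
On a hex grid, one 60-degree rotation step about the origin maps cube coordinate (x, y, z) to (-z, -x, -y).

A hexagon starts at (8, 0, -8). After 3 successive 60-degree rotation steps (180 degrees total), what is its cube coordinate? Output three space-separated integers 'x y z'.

Start: (8, 0, -8)
Step 1: (8, 0, -8) -> (-(-8), -(8), -(0)) = (8, -8, 0)
Step 2: (8, -8, 0) -> (-(0), -(8), -(-8)) = (0, -8, 8)
Step 3: (0, -8, 8) -> (-(8), -(0), -(-8)) = (-8, 0, 8)

Answer: -8 0 8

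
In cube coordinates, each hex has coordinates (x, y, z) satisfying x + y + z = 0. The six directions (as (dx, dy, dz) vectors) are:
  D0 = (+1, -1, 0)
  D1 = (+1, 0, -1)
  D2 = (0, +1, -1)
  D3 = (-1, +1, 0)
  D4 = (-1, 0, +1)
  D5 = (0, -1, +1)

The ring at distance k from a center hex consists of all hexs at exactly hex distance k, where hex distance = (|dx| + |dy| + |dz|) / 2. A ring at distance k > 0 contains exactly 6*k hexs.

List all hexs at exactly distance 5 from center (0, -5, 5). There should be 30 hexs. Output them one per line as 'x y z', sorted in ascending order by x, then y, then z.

Answer: -5 -5 10
-5 -4 9
-5 -3 8
-5 -2 7
-5 -1 6
-5 0 5
-4 -6 10
-4 0 4
-3 -7 10
-3 0 3
-2 -8 10
-2 0 2
-1 -9 10
-1 0 1
0 -10 10
0 0 0
1 -10 9
1 -1 0
2 -10 8
2 -2 0
3 -10 7
3 -3 0
4 -10 6
4 -4 0
5 -10 5
5 -9 4
5 -8 3
5 -7 2
5 -6 1
5 -5 0

Derivation:
Walk ring at distance 5 from (0, -5, 5):
Start at center + D4*5 = (-5, -5, 10)
  hex 0: (-5, -5, 10)
  hex 1: (-4, -6, 10)
  hex 2: (-3, -7, 10)
  hex 3: (-2, -8, 10)
  hex 4: (-1, -9, 10)
  hex 5: (0, -10, 10)
  hex 6: (1, -10, 9)
  hex 7: (2, -10, 8)
  hex 8: (3, -10, 7)
  hex 9: (4, -10, 6)
  hex 10: (5, -10, 5)
  hex 11: (5, -9, 4)
  hex 12: (5, -8, 3)
  hex 13: (5, -7, 2)
  hex 14: (5, -6, 1)
  hex 15: (5, -5, 0)
  hex 16: (4, -4, 0)
  hex 17: (3, -3, 0)
  hex 18: (2, -2, 0)
  hex 19: (1, -1, 0)
  hex 20: (0, 0, 0)
  hex 21: (-1, 0, 1)
  hex 22: (-2, 0, 2)
  hex 23: (-3, 0, 3)
  hex 24: (-4, 0, 4)
  hex 25: (-5, 0, 5)
  hex 26: (-5, -1, 6)
  hex 27: (-5, -2, 7)
  hex 28: (-5, -3, 8)
  hex 29: (-5, -4, 9)
Sorted: 30 hexes.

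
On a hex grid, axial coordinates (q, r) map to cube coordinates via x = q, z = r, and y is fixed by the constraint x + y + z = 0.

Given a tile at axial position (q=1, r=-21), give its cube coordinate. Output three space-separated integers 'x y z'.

Answer: 1 20 -21

Derivation:
x = q = 1
z = r = -21
y = -x - z = -(1) - (-21) = 20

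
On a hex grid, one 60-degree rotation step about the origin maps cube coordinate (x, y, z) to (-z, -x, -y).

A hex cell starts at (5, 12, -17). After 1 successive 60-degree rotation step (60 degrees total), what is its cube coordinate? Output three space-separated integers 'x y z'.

Answer: 17 -5 -12

Derivation:
Start: (5, 12, -17)
Step 1: (5, 12, -17) -> (-(-17), -(5), -(12)) = (17, -5, -12)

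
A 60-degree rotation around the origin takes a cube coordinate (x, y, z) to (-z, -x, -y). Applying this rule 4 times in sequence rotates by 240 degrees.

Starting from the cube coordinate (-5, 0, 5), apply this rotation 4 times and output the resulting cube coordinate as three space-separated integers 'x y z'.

Answer: 5 -5 0

Derivation:
Start: (-5, 0, 5)
Step 1: (-5, 0, 5) -> (-(5), -(-5), -(0)) = (-5, 5, 0)
Step 2: (-5, 5, 0) -> (-(0), -(-5), -(5)) = (0, 5, -5)
Step 3: (0, 5, -5) -> (-(-5), -(0), -(5)) = (5, 0, -5)
Step 4: (5, 0, -5) -> (-(-5), -(5), -(0)) = (5, -5, 0)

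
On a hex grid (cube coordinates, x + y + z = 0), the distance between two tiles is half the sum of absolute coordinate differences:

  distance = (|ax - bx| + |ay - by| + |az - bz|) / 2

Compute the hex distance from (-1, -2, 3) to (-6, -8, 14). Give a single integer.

Answer: 11

Derivation:
|ax - bx| = |-1 - (-6)| = 5
|ay - by| = |-2 - (-8)| = 6
|az - bz| = |3 - 14| = 11
distance = (5 + 6 + 11) / 2 = 22 / 2 = 11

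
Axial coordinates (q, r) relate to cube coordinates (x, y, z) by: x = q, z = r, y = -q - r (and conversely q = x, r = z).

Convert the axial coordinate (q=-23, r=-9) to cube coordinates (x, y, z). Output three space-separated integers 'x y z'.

Answer: -23 32 -9

Derivation:
x = q = -23
z = r = -9
y = -x - z = -(-23) - (-9) = 32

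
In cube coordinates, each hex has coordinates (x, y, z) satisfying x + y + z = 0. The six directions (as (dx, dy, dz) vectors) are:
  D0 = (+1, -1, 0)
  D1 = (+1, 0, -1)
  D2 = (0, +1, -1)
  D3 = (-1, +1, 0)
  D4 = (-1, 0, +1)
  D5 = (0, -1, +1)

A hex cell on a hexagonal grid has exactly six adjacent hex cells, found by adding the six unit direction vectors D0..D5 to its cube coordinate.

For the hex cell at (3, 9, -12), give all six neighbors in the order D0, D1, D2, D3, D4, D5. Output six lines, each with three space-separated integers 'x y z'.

Center: (3, 9, -12). Add each direction:
  D0: (3, 9, -12) + (1, -1, 0) = (4, 8, -12)
  D1: (3, 9, -12) + (1, 0, -1) = (4, 9, -13)
  D2: (3, 9, -12) + (0, 1, -1) = (3, 10, -13)
  D3: (3, 9, -12) + (-1, 1, 0) = (2, 10, -12)
  D4: (3, 9, -12) + (-1, 0, 1) = (2, 9, -11)
  D5: (3, 9, -12) + (0, -1, 1) = (3, 8, -11)

Answer: 4 8 -12
4 9 -13
3 10 -13
2 10 -12
2 9 -11
3 8 -11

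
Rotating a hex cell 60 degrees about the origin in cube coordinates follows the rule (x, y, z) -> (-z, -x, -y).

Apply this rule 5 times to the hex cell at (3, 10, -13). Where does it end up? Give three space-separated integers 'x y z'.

Answer: -10 13 -3

Derivation:
Start: (3, 10, -13)
Step 1: (3, 10, -13) -> (-(-13), -(3), -(10)) = (13, -3, -10)
Step 2: (13, -3, -10) -> (-(-10), -(13), -(-3)) = (10, -13, 3)
Step 3: (10, -13, 3) -> (-(3), -(10), -(-13)) = (-3, -10, 13)
Step 4: (-3, -10, 13) -> (-(13), -(-3), -(-10)) = (-13, 3, 10)
Step 5: (-13, 3, 10) -> (-(10), -(-13), -(3)) = (-10, 13, -3)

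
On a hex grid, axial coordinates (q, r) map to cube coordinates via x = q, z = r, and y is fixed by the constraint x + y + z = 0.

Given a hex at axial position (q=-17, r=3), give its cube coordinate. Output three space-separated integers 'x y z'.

Answer: -17 14 3

Derivation:
x = q = -17
z = r = 3
y = -x - z = -(-17) - (3) = 14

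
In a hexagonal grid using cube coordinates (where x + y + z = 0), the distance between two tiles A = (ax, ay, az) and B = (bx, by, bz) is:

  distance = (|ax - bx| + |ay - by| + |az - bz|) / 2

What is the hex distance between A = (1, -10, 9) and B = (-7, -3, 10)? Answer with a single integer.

|ax - bx| = |1 - (-7)| = 8
|ay - by| = |-10 - (-3)| = 7
|az - bz| = |9 - 10| = 1
distance = (8 + 7 + 1) / 2 = 16 / 2 = 8

Answer: 8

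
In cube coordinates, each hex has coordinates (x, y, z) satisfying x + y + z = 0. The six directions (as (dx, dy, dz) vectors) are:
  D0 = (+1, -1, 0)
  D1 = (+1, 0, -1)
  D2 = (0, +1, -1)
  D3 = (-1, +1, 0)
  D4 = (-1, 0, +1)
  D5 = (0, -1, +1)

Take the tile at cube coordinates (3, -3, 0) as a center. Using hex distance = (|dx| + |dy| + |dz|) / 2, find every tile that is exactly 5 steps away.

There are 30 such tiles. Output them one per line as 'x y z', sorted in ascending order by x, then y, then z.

Answer: -2 -3 5
-2 -2 4
-2 -1 3
-2 0 2
-2 1 1
-2 2 0
-1 -4 5
-1 2 -1
0 -5 5
0 2 -2
1 -6 5
1 2 -3
2 -7 5
2 2 -4
3 -8 5
3 2 -5
4 -8 4
4 1 -5
5 -8 3
5 0 -5
6 -8 2
6 -1 -5
7 -8 1
7 -2 -5
8 -8 0
8 -7 -1
8 -6 -2
8 -5 -3
8 -4 -4
8 -3 -5

Derivation:
Walk ring at distance 5 from (3, -3, 0):
Start at center + D4*5 = (-2, -3, 5)
  hex 0: (-2, -3, 5)
  hex 1: (-1, -4, 5)
  hex 2: (0, -5, 5)
  hex 3: (1, -6, 5)
  hex 4: (2, -7, 5)
  hex 5: (3, -8, 5)
  hex 6: (4, -8, 4)
  hex 7: (5, -8, 3)
  hex 8: (6, -8, 2)
  hex 9: (7, -8, 1)
  hex 10: (8, -8, 0)
  hex 11: (8, -7, -1)
  hex 12: (8, -6, -2)
  hex 13: (8, -5, -3)
  hex 14: (8, -4, -4)
  hex 15: (8, -3, -5)
  hex 16: (7, -2, -5)
  hex 17: (6, -1, -5)
  hex 18: (5, 0, -5)
  hex 19: (4, 1, -5)
  hex 20: (3, 2, -5)
  hex 21: (2, 2, -4)
  hex 22: (1, 2, -3)
  hex 23: (0, 2, -2)
  hex 24: (-1, 2, -1)
  hex 25: (-2, 2, 0)
  hex 26: (-2, 1, 1)
  hex 27: (-2, 0, 2)
  hex 28: (-2, -1, 3)
  hex 29: (-2, -2, 4)
Sorted: 30 hexes.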